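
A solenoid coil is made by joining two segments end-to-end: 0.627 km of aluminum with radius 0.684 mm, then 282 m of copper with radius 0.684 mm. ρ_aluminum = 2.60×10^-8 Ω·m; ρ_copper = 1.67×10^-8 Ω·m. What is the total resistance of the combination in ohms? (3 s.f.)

Segment 1: A = πr² = π(6.8400e-04 m)² = 1.470e-06 m²
R₁ = ρL/A = (2.60×10^-8)(627)/(1.470e-06) = 11.09 Ω
R₂ = (1.67×10^-8)(282)/(1.470e-06) = 3.204 Ω
R = R₁ + R₂ = 14.3 Ω

14.3 Ω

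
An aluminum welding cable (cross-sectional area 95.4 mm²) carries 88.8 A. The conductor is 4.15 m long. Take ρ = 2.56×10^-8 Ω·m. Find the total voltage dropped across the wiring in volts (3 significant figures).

A = 95.4 mm² = 9.540e-05 m²
R = ρL/A = (2.56×10^-8)(4.15)/(9.540e-05) = 0.001114 Ω
V = IR = 88.8 × 0.001114 = 0.0989 V

0.0989 V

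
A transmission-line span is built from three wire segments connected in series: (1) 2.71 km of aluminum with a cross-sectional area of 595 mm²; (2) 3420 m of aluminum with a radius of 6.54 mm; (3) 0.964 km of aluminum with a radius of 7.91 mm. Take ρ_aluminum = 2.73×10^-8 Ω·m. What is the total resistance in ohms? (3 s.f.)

0.953 Ω

Seg 1: A = 595 mm² = 5.950e-04 m²
R_1 = (2.73×10^-8)(2710)/(5.950e-04) = 0.1243 Ω
Seg 2: A = πr² = π(6.5400e-03 m)² = 1.344e-04 m²
R_2 = (2.73×10^-8)(3420)/(1.344e-04) = 0.6948 Ω
Seg 3: A = πr² = π(7.9100e-03 m)² = 1.966e-04 m²
R_3 = (2.73×10^-8)(964)/(1.966e-04) = 0.1339 Ω
R_total = R_1 + R_2 + R_3 = 0.953 Ω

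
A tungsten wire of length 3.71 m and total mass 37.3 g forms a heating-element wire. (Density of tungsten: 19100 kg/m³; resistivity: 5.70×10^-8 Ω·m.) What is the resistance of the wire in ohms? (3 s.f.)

0.402 Ω

A = m/(density·L) = 0.0373/(19100×3.71) = 5.2638e-07 m²
R = ρL/A = (5.70×10^-8)(3.71)/(5.2638e-07) = 0.402 Ω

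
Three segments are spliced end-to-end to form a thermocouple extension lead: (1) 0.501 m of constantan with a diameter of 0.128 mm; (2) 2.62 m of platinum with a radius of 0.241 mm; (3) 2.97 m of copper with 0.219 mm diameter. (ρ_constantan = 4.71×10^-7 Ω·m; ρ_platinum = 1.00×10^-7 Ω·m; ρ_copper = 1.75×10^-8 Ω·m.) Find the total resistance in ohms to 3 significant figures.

Seg 1: A = π(d/2)² = π(6.4000e-05 m)² = 1.287e-08 m²
R_1 = (4.71×10^-7)(0.501)/(1.287e-08) = 18.34 Ω
Seg 2: A = πr² = π(2.4100e-04 m)² = 1.825e-07 m²
R_2 = (1.00×10^-7)(2.62)/(1.825e-07) = 1.436 Ω
Seg 3: A = π(d/2)² = π(1.0950e-04 m)² = 3.767e-08 m²
R_3 = (1.75×10^-8)(2.97)/(3.767e-08) = 1.38 Ω
R_total = R_1 + R_2 + R_3 = 21.2 Ω

21.2 Ω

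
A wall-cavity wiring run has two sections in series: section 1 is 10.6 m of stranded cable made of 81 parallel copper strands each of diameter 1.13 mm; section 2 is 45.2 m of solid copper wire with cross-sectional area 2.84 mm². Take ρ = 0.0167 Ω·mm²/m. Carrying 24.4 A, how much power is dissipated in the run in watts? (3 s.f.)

160 W

ρ = 0.0167 Ω·mm²/m = 1.67×10^-8 Ω·m
Section 1: A_strand = π(5.6500e-04)² = 1.003e-06 m²; R₁ = ρL/(N·A_s) = (1.67×10^-8)(10.6)/(81×1.003e-06) = 0.002179 Ω
Section 2: A = 2.84 mm² = 2.840e-06 m²
R₂ = (1.67×10^-8)(45.2)/(2.840e-06) = 0.2658 Ω
R = R₁ + R₂ = 0.268 Ω
P = I²R = (24.4)² × 0.268 = 160 W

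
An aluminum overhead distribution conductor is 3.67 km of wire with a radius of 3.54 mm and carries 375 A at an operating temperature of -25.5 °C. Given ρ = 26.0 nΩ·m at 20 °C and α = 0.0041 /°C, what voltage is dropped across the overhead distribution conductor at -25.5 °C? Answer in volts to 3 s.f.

739 V

ρ = 26.0 nΩ·m = 2.60×10^-8 Ω·m
A = πr² = π(3.5400e-03 m)² = 3.937e-05 m²
R₍20₎ = ρL/A = (2.60×10^-8)(3670)/(3.937e-05) = 2.424 Ω
R₍-25.5₎ = R₍20₎(1 + αΔT) = 2.424 × (1 + 0.0041×-45.5) = 1.972 Ω
V = IR = 375 × 1.972 = 739 V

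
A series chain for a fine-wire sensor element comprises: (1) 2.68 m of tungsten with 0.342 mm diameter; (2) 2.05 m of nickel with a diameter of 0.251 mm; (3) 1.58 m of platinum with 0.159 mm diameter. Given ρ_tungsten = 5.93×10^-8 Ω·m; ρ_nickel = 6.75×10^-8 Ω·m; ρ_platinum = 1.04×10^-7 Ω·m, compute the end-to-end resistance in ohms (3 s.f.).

Seg 1: A = π(d/2)² = π(1.7100e-04 m)² = 9.186e-08 m²
R_1 = (5.93×10^-8)(2.68)/(9.186e-08) = 1.73 Ω
Seg 2: A = π(d/2)² = π(1.2550e-04 m)² = 4.948e-08 m²
R_2 = (6.75×10^-8)(2.05)/(4.948e-08) = 2.797 Ω
Seg 3: A = π(d/2)² = π(7.9500e-05 m)² = 1.986e-08 m²
R_3 = (1.04×10^-7)(1.58)/(1.986e-08) = 8.276 Ω
R_total = R_1 + R_2 + R_3 = 12.8 Ω

12.8 Ω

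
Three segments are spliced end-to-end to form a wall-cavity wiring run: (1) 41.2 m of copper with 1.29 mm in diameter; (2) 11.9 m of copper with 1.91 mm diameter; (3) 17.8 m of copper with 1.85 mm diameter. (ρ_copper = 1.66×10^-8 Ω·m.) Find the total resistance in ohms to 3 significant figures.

Seg 1: A = π(d/2)² = π(6.4500e-04 m)² = 1.307e-06 m²
R_1 = (1.66×10^-8)(41.2)/(1.307e-06) = 0.5233 Ω
Seg 2: A = π(d/2)² = π(9.5500e-04 m)² = 2.865e-06 m²
R_2 = (1.66×10^-8)(11.9)/(2.865e-06) = 0.06894 Ω
Seg 3: A = π(d/2)² = π(9.2500e-04 m)² = 2.688e-06 m²
R_3 = (1.66×10^-8)(17.8)/(2.688e-06) = 0.1099 Ω
R_total = R_1 + R_2 + R_3 = 0.702 Ω

0.702 Ω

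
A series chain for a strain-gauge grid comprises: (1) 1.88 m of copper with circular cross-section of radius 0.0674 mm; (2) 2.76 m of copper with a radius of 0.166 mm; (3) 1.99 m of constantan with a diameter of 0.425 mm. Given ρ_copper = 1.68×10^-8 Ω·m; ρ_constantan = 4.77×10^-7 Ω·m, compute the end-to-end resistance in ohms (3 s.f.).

Seg 1: A = πr² = π(6.7400e-05 m)² = 1.427e-08 m²
R_1 = (1.68×10^-8)(1.88)/(1.427e-08) = 2.213 Ω
Seg 2: A = πr² = π(1.6600e-04 m)² = 8.657e-08 m²
R_2 = (1.68×10^-8)(2.76)/(8.657e-08) = 0.5356 Ω
Seg 3: A = π(d/2)² = π(2.1250e-04 m)² = 1.419e-07 m²
R_3 = (4.77×10^-7)(1.99)/(1.419e-07) = 6.691 Ω
R_total = R_1 + R_2 + R_3 = 9.44 Ω

9.44 Ω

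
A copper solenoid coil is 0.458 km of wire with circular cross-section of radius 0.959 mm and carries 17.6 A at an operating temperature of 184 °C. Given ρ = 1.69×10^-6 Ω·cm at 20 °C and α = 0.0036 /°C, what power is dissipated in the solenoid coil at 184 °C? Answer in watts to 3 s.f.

1320 W

ρ = 1.69×10^-6 Ω·cm = 1.69×10^-8 Ω·m
A = πr² = π(9.5900e-04 m)² = 2.889e-06 m²
R₍20₎ = ρL/A = (1.69×10^-8)(458)/(2.889e-06) = 2.679 Ω
R₍184₎ = R₍20₎(1 + αΔT) = 2.679 × (1 + 0.0036×164) = 4.261 Ω
P = I²R = (17.6)² × 4.261 = 1320 W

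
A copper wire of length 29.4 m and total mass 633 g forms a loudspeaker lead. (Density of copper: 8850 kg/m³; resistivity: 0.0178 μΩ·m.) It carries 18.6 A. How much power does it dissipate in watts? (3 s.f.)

ρ = 0.0178 μΩ·m = 1.78×10^-8 Ω·m
A = m/(density·L) = 0.633/(8850×29.4) = 2.4328e-06 m²
R = ρL/A = (1.78×10^-8)(29.4)/(2.4328e-06) = 0.2151 Ω
P = I²R = (18.6)² × 0.2151 = 74.4 W

74.4 W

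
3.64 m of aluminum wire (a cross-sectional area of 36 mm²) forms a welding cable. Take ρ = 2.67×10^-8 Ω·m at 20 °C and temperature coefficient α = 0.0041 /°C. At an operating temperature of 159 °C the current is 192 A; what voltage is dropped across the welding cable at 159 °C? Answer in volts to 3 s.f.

0.814 V

A = 36 mm² = 3.600e-05 m²
R₍20₎ = ρL/A = (2.67×10^-8)(3.64)/(3.600e-05) = 0.0027 Ω
R₍159₎ = R₍20₎(1 + αΔT) = 0.0027 × (1 + 0.0041×139) = 0.004238 Ω
V = IR = 192 × 0.004238 = 0.814 V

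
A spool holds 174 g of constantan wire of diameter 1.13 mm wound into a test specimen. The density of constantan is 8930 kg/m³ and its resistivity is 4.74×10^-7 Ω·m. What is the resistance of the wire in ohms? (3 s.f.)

9.18 Ω

A = π(d/2)² = π(5.6500e-04 m)² = 1.0029e-06 m²
L = m/(density·A) = 0.174/(8930×1.0029e-06) = 19.43 m
R = ρL/A = (4.74×10^-7)(19.43)/(1.0029e-06) = 9.18 Ω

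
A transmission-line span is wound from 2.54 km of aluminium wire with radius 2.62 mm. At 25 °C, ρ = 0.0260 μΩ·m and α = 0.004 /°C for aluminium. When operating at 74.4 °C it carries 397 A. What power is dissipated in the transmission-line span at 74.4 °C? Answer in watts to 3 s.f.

5.78×10^5 W

ρ = 0.0260 μΩ·m = 2.60×10^-8 Ω·m
A = πr² = π(2.6200e-03 m)² = 2.157e-05 m²
R₍25₎ = ρL/A = (2.60×10^-8)(2540)/(2.157e-05) = 3.062 Ω
R₍74.4₎ = R₍25₎(1 + αΔT) = 3.062 × (1 + 0.004×49.4) = 3.667 Ω
P = I²R = (397)² × 3.667 = 5.78×10^5 W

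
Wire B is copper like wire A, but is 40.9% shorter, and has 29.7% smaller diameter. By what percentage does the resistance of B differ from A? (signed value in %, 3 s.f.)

19.6%

R ∝ L/d², so R_B/R_A = (1 − 40.9/100) × (1 − 29.7/100)⁻²
= 0.591 × 2.023 = 1.196
(R_B − R_A)/R_A = 1.196 − 1 = 19.6%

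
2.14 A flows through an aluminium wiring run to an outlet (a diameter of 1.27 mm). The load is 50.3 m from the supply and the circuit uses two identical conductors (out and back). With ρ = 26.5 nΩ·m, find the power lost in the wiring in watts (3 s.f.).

9.64 W

ρ = 26.5 nΩ·m = 2.65×10^-8 Ω·m
A = π(d/2)² = π(6.3500e-04 m)² = 1.267e-06 m²
Total conductor length (both ways) L = 2 × 50.3 = 100.6 m
R = ρL/A = (2.65×10^-8)(100.6)/(1.267e-06) = 2.104 Ω
P = I²R = (2.14)² × 2.104 = 9.64 W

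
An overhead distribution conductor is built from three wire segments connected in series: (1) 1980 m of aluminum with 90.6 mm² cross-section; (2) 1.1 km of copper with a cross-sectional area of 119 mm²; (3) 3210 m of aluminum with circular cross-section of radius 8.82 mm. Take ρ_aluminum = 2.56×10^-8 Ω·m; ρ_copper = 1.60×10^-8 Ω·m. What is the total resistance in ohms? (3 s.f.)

1.04 Ω

Seg 1: A = 90.6 mm² = 9.060e-05 m²
R_1 = (2.56×10^-8)(1980)/(9.060e-05) = 0.5595 Ω
Seg 2: A = 119 mm² = 1.190e-04 m²
R_2 = (1.60×10^-8)(1100)/(1.190e-04) = 0.1479 Ω
Seg 3: A = πr² = π(8.8200e-03 m)² = 2.444e-04 m²
R_3 = (2.56×10^-8)(3210)/(2.444e-04) = 0.3362 Ω
R_total = R_1 + R_2 + R_3 = 1.04 Ω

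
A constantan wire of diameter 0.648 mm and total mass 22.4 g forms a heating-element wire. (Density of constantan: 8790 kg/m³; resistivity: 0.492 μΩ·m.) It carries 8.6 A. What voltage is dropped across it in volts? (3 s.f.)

ρ = 0.492 μΩ·m = 4.92×10^-7 Ω·m
A = π(d/2)² = π(3.2400e-04 m)² = 3.2979e-07 m²
L = m/(density·A) = 0.0224/(8790×3.2979e-07) = 7.727 m
R = ρL/A = (4.92×10^-7)(7.727)/(3.2979e-07) = 11.53 Ω
V = IR = 8.6 × 11.53 = 99.1 V

99.1 V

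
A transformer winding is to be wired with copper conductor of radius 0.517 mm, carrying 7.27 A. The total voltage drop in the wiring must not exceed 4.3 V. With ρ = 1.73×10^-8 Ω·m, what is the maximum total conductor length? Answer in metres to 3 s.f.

A = πr² = π(5.1700e-04 m)² = 8.397e-07 m²
L_max = V_max·A/(1·ρI) = (4.3)(8.397e-07)/(1.73×10^-8×7.27) = 28.7 m

28.7 m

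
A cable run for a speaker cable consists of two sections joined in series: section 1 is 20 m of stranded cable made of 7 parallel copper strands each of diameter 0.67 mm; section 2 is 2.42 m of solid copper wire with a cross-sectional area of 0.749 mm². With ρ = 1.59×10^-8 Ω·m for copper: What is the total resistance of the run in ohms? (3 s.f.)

0.180 Ω

Section 1: A_strand = π(3.3500e-04)² = 3.526e-07 m²; R₁ = ρL/(N·A_s) = (1.59×10^-8)(20)/(7×3.526e-07) = 0.1289 Ω
Section 2: A = 0.749 mm² = 7.490e-07 m²
R₂ = (1.59×10^-8)(2.42)/(7.490e-07) = 0.05137 Ω
R = R₁ + R₂ = 0.180 Ω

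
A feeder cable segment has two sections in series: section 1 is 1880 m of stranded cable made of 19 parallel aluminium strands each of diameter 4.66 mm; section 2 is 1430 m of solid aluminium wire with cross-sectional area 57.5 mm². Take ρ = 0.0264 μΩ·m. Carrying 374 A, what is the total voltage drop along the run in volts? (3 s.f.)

303 V

ρ = 0.0264 μΩ·m = 2.64×10^-8 Ω·m
Section 1: A_strand = π(2.3300e-03)² = 1.706e-05 m²; R₁ = ρL/(N·A_s) = (2.64×10^-8)(1880)/(19×1.706e-05) = 0.1532 Ω
Section 2: A = 57.5 mm² = 5.750e-05 m²
R₂ = (2.64×10^-8)(1430)/(5.750e-05) = 0.6566 Ω
R = R₁ + R₂ = 0.8097 Ω
V = IR = 374 × 0.8097 = 303 V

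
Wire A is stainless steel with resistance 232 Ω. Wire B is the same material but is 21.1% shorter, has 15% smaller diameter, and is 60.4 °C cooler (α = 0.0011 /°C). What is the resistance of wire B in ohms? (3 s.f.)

R ∝ ρL/d² with ρ ∝ (1+αΔT), so R_B/R_A = (1 − 21.1/100) × (1 − 15/100)⁻² × (1 − 0.0011×60.4)
= 0.789 × 1.384 × 0.9336 = 1.02
R_B = 1.02 × 232 = 237 Ω

237 Ω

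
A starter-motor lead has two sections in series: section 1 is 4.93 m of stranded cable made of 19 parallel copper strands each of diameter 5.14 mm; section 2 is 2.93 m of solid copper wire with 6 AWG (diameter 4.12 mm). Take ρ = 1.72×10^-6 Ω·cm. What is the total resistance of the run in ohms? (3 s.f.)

ρ = 1.72×10^-6 Ω·cm = 1.72×10^-8 Ω·m
Section 1: A_strand = π(2.5700e-03)² = 2.075e-05 m²; R₁ = ρL/(N·A_s) = (1.72×10^-8)(4.93)/(19×2.075e-05) = 2.151×10^-4 Ω
Section 2: A = π(4.12/2 mm)² = π(2.0600e-03 m)² = 1.333e-05 m²
R₂ = (1.72×10^-8)(2.93)/(1.333e-05) = 0.00378 Ω
R = R₁ + R₂ = 0.00400 Ω

0.00400 Ω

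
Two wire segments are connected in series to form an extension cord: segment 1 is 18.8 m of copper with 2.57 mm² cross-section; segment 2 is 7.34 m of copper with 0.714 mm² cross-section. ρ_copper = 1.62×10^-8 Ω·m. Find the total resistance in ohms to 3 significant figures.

Segment 1: A = 2.57 mm² = 2.570e-06 m²
R₁ = ρL/A = (1.62×10^-8)(18.8)/(2.570e-06) = 0.1185 Ω
Segment 2: A = 0.714 mm² = 7.140e-07 m²
R₂ = (1.62×10^-8)(7.34)/(7.140e-07) = 0.1665 Ω
R = R₁ + R₂ = 0.285 Ω

0.285 Ω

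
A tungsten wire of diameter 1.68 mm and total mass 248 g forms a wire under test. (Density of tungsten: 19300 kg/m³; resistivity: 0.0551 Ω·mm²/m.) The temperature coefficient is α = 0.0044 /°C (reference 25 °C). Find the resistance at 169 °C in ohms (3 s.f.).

ρ = 0.0551 Ω·mm²/m = 5.51×10^-8 Ω·m
A = π(d/2)² = π(8.4000e-04 m)² = 2.2167e-06 m²
L = m/(density·A) = 0.248/(19300×2.2167e-06) = 5.797 m
R = ρL/A = (5.51×10^-8)(5.797)/(2.2167e-06) = 0.1441 Ω
R(169 °C) = 0.1441 × (1 + 0.0044×144) = 0.235 Ω

0.235 Ω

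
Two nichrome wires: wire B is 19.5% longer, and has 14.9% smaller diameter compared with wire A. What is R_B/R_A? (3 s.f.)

1.65

R ∝ L/d², so R_B/R_A = (1 + 19.5/100) × (1 − 14.9/100)⁻²
= 1.195 × 1.381 = 1.65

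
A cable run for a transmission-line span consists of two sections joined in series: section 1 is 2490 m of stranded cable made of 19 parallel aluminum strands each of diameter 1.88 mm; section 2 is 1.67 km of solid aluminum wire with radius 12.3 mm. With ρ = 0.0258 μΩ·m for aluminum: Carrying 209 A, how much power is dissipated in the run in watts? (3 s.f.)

ρ = 0.0258 μΩ·m = 2.58×10^-8 Ω·m
Section 1: A_strand = π(9.4000e-04)² = 2.776e-06 m²; R₁ = ρL/(N·A_s) = (2.58×10^-8)(2490)/(19×2.776e-06) = 1.218 Ω
Section 2: A = πr² = π(1.2300e-02 m)² = 4.753e-04 m²
R₂ = (2.58×10^-8)(1670)/(4.753e-04) = 0.09065 Ω
R = R₁ + R₂ = 1.309 Ω
P = I²R = (209)² × 1.309 = 57200 W

57200 W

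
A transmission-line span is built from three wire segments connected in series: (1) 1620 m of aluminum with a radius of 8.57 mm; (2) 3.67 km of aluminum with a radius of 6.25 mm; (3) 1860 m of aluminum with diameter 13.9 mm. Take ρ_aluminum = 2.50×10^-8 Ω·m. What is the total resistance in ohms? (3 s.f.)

1.23 Ω

Seg 1: A = πr² = π(8.5700e-03 m)² = 2.307e-04 m²
R_1 = (2.50×10^-8)(1620)/(2.307e-04) = 0.1755 Ω
Seg 2: A = πr² = π(6.2500e-03 m)² = 1.227e-04 m²
R_2 = (2.50×10^-8)(3670)/(1.227e-04) = 0.7476 Ω
Seg 3: A = π(d/2)² = π(6.9500e-03 m)² = 1.517e-04 m²
R_3 = (2.50×10^-8)(1860)/(1.517e-04) = 0.3064 Ω
R_total = R_1 + R_2 + R_3 = 1.23 Ω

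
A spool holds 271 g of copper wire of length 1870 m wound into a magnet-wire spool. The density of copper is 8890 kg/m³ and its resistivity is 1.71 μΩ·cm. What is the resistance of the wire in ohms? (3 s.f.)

ρ = 1.71 μΩ·cm = 1.71×10^-8 Ω·m
A = m/(density·L) = 0.271/(8890×1870) = 1.6301e-08 m²
R = ρL/A = (1.71×10^-8)(1870)/(1.6301e-08) = 1960 Ω

1960 Ω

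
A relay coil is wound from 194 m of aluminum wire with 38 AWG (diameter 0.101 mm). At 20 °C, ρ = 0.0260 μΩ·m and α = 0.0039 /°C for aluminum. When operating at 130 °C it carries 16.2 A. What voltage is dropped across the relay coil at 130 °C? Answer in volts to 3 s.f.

14600 V

ρ = 0.0260 μΩ·m = 2.60×10^-8 Ω·m
A = π(0.101/2 mm)² = π(5.0500e-05 m)² = 8.012e-09 m²
R₍20₎ = ρL/A = (2.60×10^-8)(194)/(8.012e-09) = 629.6 Ω
R₍130₎ = R₍20₎(1 + αΔT) = 629.6 × (1 + 0.0039×110) = 899.7 Ω
V = IR = 16.2 × 899.7 = 14600 V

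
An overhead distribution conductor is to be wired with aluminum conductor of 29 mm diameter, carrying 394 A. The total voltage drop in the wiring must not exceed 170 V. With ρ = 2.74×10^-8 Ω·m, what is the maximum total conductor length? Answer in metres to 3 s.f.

A = π(d/2)² = π(1.4500e-02 m)² = 6.605e-04 m²
L_max = V_max·A/(1·ρI) = (170)(6.605e-04)/(2.74×10^-8×394) = 10400 m

10400 m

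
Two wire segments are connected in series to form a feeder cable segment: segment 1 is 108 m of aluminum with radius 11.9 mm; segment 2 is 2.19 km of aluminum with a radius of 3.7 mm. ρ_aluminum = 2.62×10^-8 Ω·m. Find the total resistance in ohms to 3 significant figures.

Segment 1: A = πr² = π(1.1900e-02 m)² = 4.449e-04 m²
R₁ = ρL/A = (2.62×10^-8)(108)/(4.449e-04) = 0.00636 Ω
Segment 2: A = πr² = π(3.7000e-03 m)² = 4.301e-05 m²
R₂ = (2.62×10^-8)(2190)/(4.301e-05) = 1.334 Ω
R = R₁ + R₂ = 1.34 Ω

1.34 Ω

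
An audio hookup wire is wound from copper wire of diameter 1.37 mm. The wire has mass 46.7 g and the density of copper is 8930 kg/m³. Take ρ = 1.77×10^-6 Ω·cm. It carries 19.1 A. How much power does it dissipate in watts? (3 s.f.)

ρ = 1.77×10^-6 Ω·cm = 1.77×10^-8 Ω·m
A = π(d/2)² = π(6.8500e-04 m)² = 1.4741e-06 m²
L = m/(density·A) = 0.0467/(8930×1.4741e-06) = 3.548 m
R = ρL/A = (1.77×10^-8)(3.548)/(1.4741e-06) = 0.0426 Ω
P = I²R = (19.1)² × 0.0426 = 15.5 W

15.5 W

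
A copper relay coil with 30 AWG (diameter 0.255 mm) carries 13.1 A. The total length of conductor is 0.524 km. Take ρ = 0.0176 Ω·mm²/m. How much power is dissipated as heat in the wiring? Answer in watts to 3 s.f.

31000 W

ρ = 0.0176 Ω·mm²/m = 1.76×10^-8 Ω·m
A = π(0.255/2 mm)² = π(1.2750e-04 m)² = 5.107e-08 m²
R = ρL/A = (1.76×10^-8)(524)/(5.107e-08) = 180.6 Ω
P = I²R = (13.1)² × 180.6 = 31000 W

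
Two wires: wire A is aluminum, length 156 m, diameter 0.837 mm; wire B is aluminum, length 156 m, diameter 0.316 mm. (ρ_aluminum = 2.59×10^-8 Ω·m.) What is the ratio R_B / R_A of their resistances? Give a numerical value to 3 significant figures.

7.02

R ∝ ρL/d², so R_B/R_A = (d_A/d_B)²
= (0.837/0.316)² = 7.02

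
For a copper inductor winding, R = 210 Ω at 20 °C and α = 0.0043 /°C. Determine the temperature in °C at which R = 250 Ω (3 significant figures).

64.3 °C

R = R₀(1 + α(T − T₀)) ⇒ T = T₀ + (R/R₀ − 1)/α
T = 20 + (250/210 − 1)/0.0043 = 20 + (0.1905)/0.0043 = 64.3 °C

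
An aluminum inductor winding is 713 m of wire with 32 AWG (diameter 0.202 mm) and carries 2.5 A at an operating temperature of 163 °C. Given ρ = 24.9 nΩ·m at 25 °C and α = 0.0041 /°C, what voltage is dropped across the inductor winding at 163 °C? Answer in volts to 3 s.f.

ρ = 24.9 nΩ·m = 2.49×10^-8 Ω·m
A = π(0.202/2 mm)² = π(1.0100e-04 m)² = 3.205e-08 m²
R₍25₎ = ρL/A = (2.49×10^-8)(713)/(3.205e-08) = 554 Ω
R₍163₎ = R₍25₎(1 + αΔT) = 554 × (1 + 0.0041×138) = 867.4 Ω
V = IR = 2.5 × 867.4 = 2170 V

2170 V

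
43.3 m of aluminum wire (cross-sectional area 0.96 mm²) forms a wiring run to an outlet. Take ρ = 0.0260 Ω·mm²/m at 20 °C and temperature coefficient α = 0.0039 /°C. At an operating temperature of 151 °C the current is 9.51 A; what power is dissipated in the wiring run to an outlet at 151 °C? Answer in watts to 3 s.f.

ρ = 0.0260 Ω·mm²/m = 2.60×10^-8 Ω·m
A = 0.96 mm² = 9.600e-07 m²
R₍20₎ = ρL/A = (2.60×10^-8)(43.3)/(9.600e-07) = 1.173 Ω
R₍151₎ = R₍20₎(1 + αΔT) = 1.173 × (1 + 0.0039×131) = 1.772 Ω
P = I²R = (9.51)² × 1.772 = 160 W

160 W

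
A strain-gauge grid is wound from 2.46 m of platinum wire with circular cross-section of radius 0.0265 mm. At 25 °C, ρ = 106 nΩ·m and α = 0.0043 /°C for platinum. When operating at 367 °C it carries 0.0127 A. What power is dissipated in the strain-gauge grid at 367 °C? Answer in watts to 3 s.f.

0.0471 W

ρ = 106 nΩ·m = 1.06×10^-7 Ω·m
A = πr² = π(2.6500e-05 m)² = 2.206e-09 m²
R₍25₎ = ρL/A = (1.06×10^-7)(2.46)/(2.206e-09) = 118.2 Ω
R₍367₎ = R₍25₎(1 + αΔT) = 118.2 × (1 + 0.0043×342) = 292 Ω
P = I²R = (0.0127)² × 292 = 0.0471 W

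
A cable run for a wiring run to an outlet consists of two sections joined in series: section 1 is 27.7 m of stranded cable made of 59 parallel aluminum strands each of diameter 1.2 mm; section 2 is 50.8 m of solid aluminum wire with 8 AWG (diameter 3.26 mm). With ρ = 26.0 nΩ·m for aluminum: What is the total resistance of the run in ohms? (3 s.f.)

ρ = 26.0 nΩ·m = 2.60×10^-8 Ω·m
Section 1: A_strand = π(6.0000e-04)² = 1.131e-06 m²; R₁ = ρL/(N·A_s) = (2.60×10^-8)(27.7)/(59×1.131e-06) = 0.01079 Ω
Section 2: A = π(3.26/2 mm)² = π(1.6300e-03 m)² = 8.347e-06 m²
R₂ = (2.60×10^-8)(50.8)/(8.347e-06) = 0.1582 Ω
R = R₁ + R₂ = 0.169 Ω

0.169 Ω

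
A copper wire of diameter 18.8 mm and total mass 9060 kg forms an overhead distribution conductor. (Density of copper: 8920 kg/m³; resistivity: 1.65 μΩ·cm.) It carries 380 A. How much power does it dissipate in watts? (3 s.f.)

ρ = 1.65 μΩ·cm = 1.65×10^-8 Ω·m
A = π(d/2)² = π(9.4000e-03 m)² = 2.7759e-04 m²
L = m/(density·A) = 9060/(8920×2.7759e-04) = 3659 m
R = ρL/A = (1.65×10^-8)(3659)/(2.7759e-04) = 0.2175 Ω
P = I²R = (380)² × 0.2175 = 31400 W

31400 W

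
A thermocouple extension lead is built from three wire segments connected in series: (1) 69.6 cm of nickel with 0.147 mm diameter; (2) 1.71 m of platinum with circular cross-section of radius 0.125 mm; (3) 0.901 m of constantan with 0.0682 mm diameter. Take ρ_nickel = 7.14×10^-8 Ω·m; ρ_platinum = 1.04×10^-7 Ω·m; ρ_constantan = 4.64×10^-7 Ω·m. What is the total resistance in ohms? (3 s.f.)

Seg 1: A = π(d/2)² = π(7.3500e-05 m)² = 1.697e-08 m²
R_1 = (7.14×10^-8)(0.696)/(1.697e-08) = 2.928 Ω
Seg 2: A = πr² = π(1.2500e-04 m)² = 4.909e-08 m²
R_2 = (1.04×10^-7)(1.71)/(4.909e-08) = 3.623 Ω
Seg 3: A = π(d/2)² = π(3.4100e-05 m)² = 3.653e-09 m²
R_3 = (4.64×10^-7)(0.901)/(3.653e-09) = 114.4 Ω
R_total = R_1 + R_2 + R_3 = 121 Ω

121 Ω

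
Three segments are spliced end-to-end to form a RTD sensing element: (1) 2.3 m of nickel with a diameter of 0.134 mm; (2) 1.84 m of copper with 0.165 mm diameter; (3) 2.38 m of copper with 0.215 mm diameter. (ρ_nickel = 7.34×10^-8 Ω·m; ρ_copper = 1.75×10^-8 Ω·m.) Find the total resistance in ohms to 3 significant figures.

Seg 1: A = π(d/2)² = π(6.7000e-05 m)² = 1.410e-08 m²
R_1 = (7.34×10^-8)(2.3)/(1.410e-08) = 11.97 Ω
Seg 2: A = π(d/2)² = π(8.2500e-05 m)² = 2.138e-08 m²
R_2 = (1.75×10^-8)(1.84)/(2.138e-08) = 1.506 Ω
Seg 3: A = π(d/2)² = π(1.0750e-04 m)² = 3.631e-08 m²
R_3 = (1.75×10^-8)(2.38)/(3.631e-08) = 1.147 Ω
R_total = R_1 + R_2 + R_3 = 14.6 Ω

14.6 Ω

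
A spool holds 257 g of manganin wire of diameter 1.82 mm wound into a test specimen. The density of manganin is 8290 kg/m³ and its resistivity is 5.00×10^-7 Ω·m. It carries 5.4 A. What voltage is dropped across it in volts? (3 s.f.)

A = π(d/2)² = π(9.1000e-04 m)² = 2.6016e-06 m²
L = m/(density·A) = 0.257/(8290×2.6016e-06) = 11.92 m
R = ρL/A = (5.00×10^-7)(11.92)/(2.6016e-06) = 2.29 Ω
V = IR = 5.4 × 2.29 = 12.4 V

12.4 V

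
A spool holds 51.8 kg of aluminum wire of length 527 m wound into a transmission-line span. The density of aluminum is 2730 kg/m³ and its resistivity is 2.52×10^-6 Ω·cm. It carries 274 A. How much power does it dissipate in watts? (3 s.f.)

27700 W

ρ = 2.52×10^-6 Ω·cm = 2.52×10^-8 Ω·m
A = m/(density·L) = 51.8/(2730×527) = 3.6004e-05 m²
R = ρL/A = (2.52×10^-8)(527)/(3.6004e-05) = 0.3689 Ω
P = I²R = (274)² × 0.3689 = 27700 W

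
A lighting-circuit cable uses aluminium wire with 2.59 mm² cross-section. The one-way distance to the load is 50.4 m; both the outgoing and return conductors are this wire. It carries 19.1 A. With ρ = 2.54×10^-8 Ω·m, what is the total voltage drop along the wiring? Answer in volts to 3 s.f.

18.9 V

A = 2.59 mm² = 2.590e-06 m²
Total conductor length (both ways) L = 2 × 50.4 = 100.8 m
R = ρL/A = (2.54×10^-8)(100.8)/(2.590e-06) = 0.9885 Ω
V = IR = 19.1 × 0.9885 = 18.9 V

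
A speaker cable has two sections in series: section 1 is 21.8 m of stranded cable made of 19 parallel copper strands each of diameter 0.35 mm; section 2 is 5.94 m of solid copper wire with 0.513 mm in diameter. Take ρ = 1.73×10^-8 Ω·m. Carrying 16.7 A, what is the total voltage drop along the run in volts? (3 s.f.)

11.7 V

Section 1: A_strand = π(1.7500e-04)² = 9.621e-08 m²; R₁ = ρL/(N·A_s) = (1.73×10^-8)(21.8)/(19×9.621e-08) = 0.2063 Ω
Section 2: A = π(d/2)² = π(2.5650e-04 m)² = 2.067e-07 m²
R₂ = (1.73×10^-8)(5.94)/(2.067e-07) = 0.4972 Ω
R = R₁ + R₂ = 0.7035 Ω
V = IR = 16.7 × 0.7035 = 11.7 V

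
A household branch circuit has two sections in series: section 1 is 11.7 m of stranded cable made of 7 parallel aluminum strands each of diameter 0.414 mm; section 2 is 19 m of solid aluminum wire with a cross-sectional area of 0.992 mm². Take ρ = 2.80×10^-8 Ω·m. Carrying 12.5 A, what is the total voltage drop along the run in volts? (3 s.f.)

Section 1: A_strand = π(2.0700e-04)² = 1.346e-07 m²; R₁ = ρL/(N·A_s) = (2.80×10^-8)(11.7)/(7×1.346e-07) = 0.3477 Ω
Section 2: A = 0.992 mm² = 9.920e-07 m²
R₂ = (2.80×10^-8)(19)/(9.920e-07) = 0.5363 Ω
R = R₁ + R₂ = 0.884 Ω
V = IR = 12.5 × 0.884 = 11.0 V

11.0 V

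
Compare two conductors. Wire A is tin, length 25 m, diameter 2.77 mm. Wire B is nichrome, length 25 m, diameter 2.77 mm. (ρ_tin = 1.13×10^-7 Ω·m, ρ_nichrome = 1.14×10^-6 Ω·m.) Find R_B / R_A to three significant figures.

10.1

R ∝ ρL/d², so R_B/R_A = (ρ_B/ρ_A)
= (1.14×10^-6/1.13×10^-7) = 10.1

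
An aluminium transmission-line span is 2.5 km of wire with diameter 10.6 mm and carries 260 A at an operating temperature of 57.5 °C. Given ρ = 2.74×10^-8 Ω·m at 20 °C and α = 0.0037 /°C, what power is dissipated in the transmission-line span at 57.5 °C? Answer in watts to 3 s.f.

59800 W

A = π(d/2)² = π(5.3000e-03 m)² = 8.825e-05 m²
R₍20₎ = ρL/A = (2.74×10^-8)(2500)/(8.825e-05) = 0.7762 Ω
R₍57.5₎ = R₍20₎(1 + αΔT) = 0.7762 × (1 + 0.0037×37.5) = 0.8839 Ω
P = I²R = (260)² × 0.8839 = 59800 W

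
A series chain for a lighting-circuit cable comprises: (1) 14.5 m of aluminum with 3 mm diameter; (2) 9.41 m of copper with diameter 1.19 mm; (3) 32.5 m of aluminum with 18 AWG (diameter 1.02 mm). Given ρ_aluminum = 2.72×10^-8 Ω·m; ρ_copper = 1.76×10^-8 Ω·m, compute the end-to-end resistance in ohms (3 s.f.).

1.29 Ω

Seg 1: A = π(d/2)² = π(1.5000e-03 m)² = 7.069e-06 m²
R_1 = (2.72×10^-8)(14.5)/(7.069e-06) = 0.0558 Ω
Seg 2: A = π(d/2)² = π(5.9500e-04 m)² = 1.112e-06 m²
R_2 = (1.76×10^-8)(9.41)/(1.112e-06) = 0.1489 Ω
Seg 3: A = π(1.02/2 mm)² = π(5.1000e-04 m)² = 8.171e-07 m²
R_3 = (2.72×10^-8)(32.5)/(8.171e-07) = 1.082 Ω
R_total = R_1 + R_2 + R_3 = 1.29 Ω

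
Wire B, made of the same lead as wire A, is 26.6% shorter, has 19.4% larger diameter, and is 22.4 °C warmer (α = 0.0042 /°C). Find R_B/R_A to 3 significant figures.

0.563

R ∝ ρL/d² with ρ ∝ (1+αΔT), so R_B/R_A = (1 − 26.6/100) × (1 + 19.4/100)⁻² × (1 + 0.0042×22.4)
= 0.734 × 0.7014 × 1.094 = 0.563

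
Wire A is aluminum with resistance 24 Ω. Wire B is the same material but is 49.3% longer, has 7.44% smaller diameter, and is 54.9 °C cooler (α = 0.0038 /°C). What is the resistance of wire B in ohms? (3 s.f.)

R ∝ ρL/d² with ρ ∝ (1+αΔT), so R_B/R_A = (1 + 49.3/100) × (1 − 7.44/100)⁻² × (1 − 0.0038×54.9)
= 1.493 × 1.167 × 0.7914 = 1.379
R_B = 1.379 × 24 = 33.1 Ω

33.1 Ω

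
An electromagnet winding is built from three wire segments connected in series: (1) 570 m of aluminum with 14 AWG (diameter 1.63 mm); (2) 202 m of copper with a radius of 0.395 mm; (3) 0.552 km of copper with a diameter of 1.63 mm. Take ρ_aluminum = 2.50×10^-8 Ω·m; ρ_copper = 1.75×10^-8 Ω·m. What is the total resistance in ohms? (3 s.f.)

18.7 Ω

Seg 1: A = π(1.63/2 mm)² = π(8.1500e-04 m)² = 2.087e-06 m²
R_1 = (2.50×10^-8)(570)/(2.087e-06) = 6.829 Ω
Seg 2: A = πr² = π(3.9500e-04 m)² = 4.902e-07 m²
R_2 = (1.75×10^-8)(202)/(4.902e-07) = 7.212 Ω
Seg 3: A = π(d/2)² = π(8.1500e-04 m)² = 2.087e-06 m²
R_3 = (1.75×10^-8)(552)/(2.087e-06) = 4.629 Ω
R_total = R_1 + R_2 + R_3 = 18.7 Ω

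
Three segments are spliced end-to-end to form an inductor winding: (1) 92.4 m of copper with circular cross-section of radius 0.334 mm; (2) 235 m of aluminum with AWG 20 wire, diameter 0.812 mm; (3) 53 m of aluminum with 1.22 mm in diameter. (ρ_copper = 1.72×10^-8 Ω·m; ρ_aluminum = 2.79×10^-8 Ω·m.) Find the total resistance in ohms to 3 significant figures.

Seg 1: A = πr² = π(3.3400e-04 m)² = 3.505e-07 m²
R_1 = (1.72×10^-8)(92.4)/(3.505e-07) = 4.535 Ω
Seg 2: A = π(0.812/2 mm)² = π(4.0600e-04 m)² = 5.178e-07 m²
R_2 = (2.79×10^-8)(235)/(5.178e-07) = 12.66 Ω
Seg 3: A = π(d/2)² = π(6.1000e-04 m)² = 1.169e-06 m²
R_3 = (2.79×10^-8)(53)/(1.169e-06) = 1.265 Ω
R_total = R_1 + R_2 + R_3 = 18.5 Ω

18.5 Ω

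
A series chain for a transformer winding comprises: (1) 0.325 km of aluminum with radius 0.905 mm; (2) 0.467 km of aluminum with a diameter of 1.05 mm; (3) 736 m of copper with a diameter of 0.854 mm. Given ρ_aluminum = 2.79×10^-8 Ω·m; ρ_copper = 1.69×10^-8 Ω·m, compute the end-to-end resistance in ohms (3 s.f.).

Seg 1: A = πr² = π(9.0500e-04 m)² = 2.573e-06 m²
R_1 = (2.79×10^-8)(325)/(2.573e-06) = 3.524 Ω
Seg 2: A = π(d/2)² = π(5.2500e-04 m)² = 8.659e-07 m²
R_2 = (2.79×10^-8)(467)/(8.659e-07) = 15.05 Ω
Seg 3: A = π(d/2)² = π(4.2700e-04 m)² = 5.728e-07 m²
R_3 = (1.69×10^-8)(736)/(5.728e-07) = 21.71 Ω
R_total = R_1 + R_2 + R_3 = 40.3 Ω

40.3 Ω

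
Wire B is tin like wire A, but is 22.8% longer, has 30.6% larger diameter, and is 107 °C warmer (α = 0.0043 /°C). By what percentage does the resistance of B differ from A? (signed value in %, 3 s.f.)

R ∝ ρL/d² with ρ ∝ (1+αΔT), so R_B/R_A = (1 + 22.8/100) × (1 + 30.6/100)⁻² × (1 + 0.0043×107)
= 1.228 × 0.5863 × 1.46 = 1.051
(R_B − R_A)/R_A = 1.051 − 1 = 5.12%

5.12%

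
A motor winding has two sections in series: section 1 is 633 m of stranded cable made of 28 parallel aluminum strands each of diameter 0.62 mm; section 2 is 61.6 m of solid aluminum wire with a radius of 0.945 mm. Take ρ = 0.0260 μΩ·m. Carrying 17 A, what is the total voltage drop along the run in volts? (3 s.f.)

42.8 V

ρ = 0.0260 μΩ·m = 2.60×10^-8 Ω·m
Section 1: A_strand = π(3.1000e-04)² = 3.019e-07 m²; R₁ = ρL/(N·A_s) = (2.60×10^-8)(633)/(28×3.019e-07) = 1.947 Ω
Section 2: A = πr² = π(9.4500e-04 m)² = 2.806e-06 m²
R₂ = (2.60×10^-8)(61.6)/(2.806e-06) = 0.5709 Ω
R = R₁ + R₂ = 2.518 Ω
V = IR = 17 × 2.518 = 42.8 V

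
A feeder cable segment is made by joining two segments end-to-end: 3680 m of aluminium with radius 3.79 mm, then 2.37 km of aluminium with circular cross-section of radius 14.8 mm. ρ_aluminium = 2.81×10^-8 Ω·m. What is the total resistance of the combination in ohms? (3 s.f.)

Segment 1: A = πr² = π(3.7900e-03 m)² = 4.513e-05 m²
R₁ = ρL/A = (2.81×10^-8)(3680)/(4.513e-05) = 2.292 Ω
Segment 2: A = πr² = π(1.4800e-02 m)² = 6.881e-04 m²
R₂ = (2.81×10^-8)(2370)/(6.881e-04) = 0.09678 Ω
R = R₁ + R₂ = 2.39 Ω

2.39 Ω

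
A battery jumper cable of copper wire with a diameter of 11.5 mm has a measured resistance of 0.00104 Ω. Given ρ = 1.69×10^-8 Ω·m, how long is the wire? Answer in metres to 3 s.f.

6.39 m

A = π(d/2)² = π(5.7500e-03 m)² = 1.039e-04 m²
L = RA/ρ = (0.00104)(1.039e-04)/(1.69×10^-8) = 6.39 m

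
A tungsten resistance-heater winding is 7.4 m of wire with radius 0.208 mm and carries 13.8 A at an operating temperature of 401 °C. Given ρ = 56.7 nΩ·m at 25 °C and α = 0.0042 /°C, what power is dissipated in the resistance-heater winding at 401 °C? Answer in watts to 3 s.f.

ρ = 56.7 nΩ·m = 5.67×10^-8 Ω·m
A = πr² = π(2.0800e-04 m)² = 1.359e-07 m²
R₍25₎ = ρL/A = (5.67×10^-8)(7.4)/(1.359e-07) = 3.087 Ω
R₍401₎ = R₍25₎(1 + αΔT) = 3.087 × (1 + 0.0042×376) = 7.962 Ω
P = I²R = (13.8)² × 7.962 = 1520 W

1520 W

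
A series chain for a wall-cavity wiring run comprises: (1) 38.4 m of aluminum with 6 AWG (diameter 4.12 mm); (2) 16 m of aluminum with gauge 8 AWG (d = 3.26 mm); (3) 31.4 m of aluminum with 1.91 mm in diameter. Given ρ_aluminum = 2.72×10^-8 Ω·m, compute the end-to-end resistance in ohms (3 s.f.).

0.429 Ω

Seg 1: A = π(4.12/2 mm)² = π(2.0600e-03 m)² = 1.333e-05 m²
R_1 = (2.72×10^-8)(38.4)/(1.333e-05) = 0.07835 Ω
Seg 2: A = π(3.26/2 mm)² = π(1.6300e-03 m)² = 8.347e-06 m²
R_2 = (2.72×10^-8)(16)/(8.347e-06) = 0.05214 Ω
Seg 3: A = π(d/2)² = π(9.5500e-04 m)² = 2.865e-06 m²
R_3 = (2.72×10^-8)(31.4)/(2.865e-06) = 0.2981 Ω
R_total = R_1 + R_2 + R_3 = 0.429 Ω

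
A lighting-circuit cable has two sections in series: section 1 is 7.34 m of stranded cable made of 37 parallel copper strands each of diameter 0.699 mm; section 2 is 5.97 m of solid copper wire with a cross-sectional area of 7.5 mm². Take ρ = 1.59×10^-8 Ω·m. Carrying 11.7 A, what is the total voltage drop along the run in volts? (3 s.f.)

Section 1: A_strand = π(3.4950e-04)² = 3.837e-07 m²; R₁ = ρL/(N·A_s) = (1.59×10^-8)(7.34)/(37×3.837e-07) = 0.00822 Ω
Section 2: A = 7.5 mm² = 7.500e-06 m²
R₂ = (1.59×10^-8)(5.97)/(7.500e-06) = 0.01266 Ω
R = R₁ + R₂ = 0.02088 Ω
V = IR = 11.7 × 0.02088 = 0.244 V

0.244 V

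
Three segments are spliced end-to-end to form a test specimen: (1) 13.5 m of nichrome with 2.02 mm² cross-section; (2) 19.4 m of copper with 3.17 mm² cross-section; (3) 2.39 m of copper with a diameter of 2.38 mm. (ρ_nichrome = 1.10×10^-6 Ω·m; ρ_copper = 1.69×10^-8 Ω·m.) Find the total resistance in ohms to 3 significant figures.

Seg 1: A = 2.02 mm² = 2.020e-06 m²
R_1 = (1.10×10^-6)(13.5)/(2.020e-06) = 7.351 Ω
Seg 2: A = 3.17 mm² = 3.170e-06 m²
R_2 = (1.69×10^-8)(19.4)/(3.170e-06) = 0.1034 Ω
Seg 3: A = π(d/2)² = π(1.1900e-03 m)² = 4.449e-06 m²
R_3 = (1.69×10^-8)(2.39)/(4.449e-06) = 0.009079 Ω
R_total = R_1 + R_2 + R_3 = 7.46 Ω

7.46 Ω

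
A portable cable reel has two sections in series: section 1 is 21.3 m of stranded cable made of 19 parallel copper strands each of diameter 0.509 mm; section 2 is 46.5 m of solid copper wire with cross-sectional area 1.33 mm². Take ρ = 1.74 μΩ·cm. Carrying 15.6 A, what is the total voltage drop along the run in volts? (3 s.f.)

11.0 V

ρ = 1.74 μΩ·cm = 1.74×10^-8 Ω·m
Section 1: A_strand = π(2.5450e-04)² = 2.035e-07 m²; R₁ = ρL/(N·A_s) = (1.74×10^-8)(21.3)/(19×2.035e-07) = 0.09586 Ω
Section 2: A = 1.33 mm² = 1.330e-06 m²
R₂ = (1.74×10^-8)(46.5)/(1.330e-06) = 0.6083 Ω
R = R₁ + R₂ = 0.7042 Ω
V = IR = 15.6 × 0.7042 = 11.0 V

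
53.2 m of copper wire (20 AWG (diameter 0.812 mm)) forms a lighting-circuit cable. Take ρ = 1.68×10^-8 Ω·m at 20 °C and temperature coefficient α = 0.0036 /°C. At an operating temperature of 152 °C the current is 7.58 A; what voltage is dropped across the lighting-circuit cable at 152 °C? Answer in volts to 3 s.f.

A = π(0.812/2 mm)² = π(4.0600e-04 m)² = 5.178e-07 m²
R₍20₎ = ρL/A = (1.68×10^-8)(53.2)/(5.178e-07) = 1.726 Ω
R₍152₎ = R₍20₎(1 + αΔT) = 1.726 × (1 + 0.0036×132) = 2.546 Ω
V = IR = 7.58 × 2.546 = 19.3 V

19.3 V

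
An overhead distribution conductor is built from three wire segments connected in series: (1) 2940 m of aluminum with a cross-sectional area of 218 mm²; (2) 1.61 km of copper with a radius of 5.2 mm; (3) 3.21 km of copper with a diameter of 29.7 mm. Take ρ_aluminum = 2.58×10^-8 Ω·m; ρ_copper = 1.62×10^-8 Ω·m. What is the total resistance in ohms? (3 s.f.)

0.730 Ω

Seg 1: A = 218 mm² = 2.180e-04 m²
R_1 = (2.58×10^-8)(2940)/(2.180e-04) = 0.3479 Ω
Seg 2: A = πr² = π(5.2000e-03 m)² = 8.495e-05 m²
R_2 = (1.62×10^-8)(1610)/(8.495e-05) = 0.307 Ω
Seg 3: A = π(d/2)² = π(1.4850e-02 m)² = 6.928e-04 m²
R_3 = (1.62×10^-8)(3210)/(6.928e-04) = 0.07506 Ω
R_total = R_1 + R_2 + R_3 = 0.730 Ω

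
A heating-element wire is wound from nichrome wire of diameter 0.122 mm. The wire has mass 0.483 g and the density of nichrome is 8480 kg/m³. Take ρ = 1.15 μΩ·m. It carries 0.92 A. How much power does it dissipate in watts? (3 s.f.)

ρ = 1.15 μΩ·m = 1.15×10^-6 Ω·m
A = π(d/2)² = π(6.1000e-05 m)² = 1.1690e-08 m²
L = m/(density·A) = 4.830×10^-4/(8480×1.1690e-08) = 4.872 m
R = ρL/A = (1.15×10^-6)(4.872)/(1.1690e-08) = 479.3 Ω
P = I²R = (0.92)² × 479.3 = 406 W

406 W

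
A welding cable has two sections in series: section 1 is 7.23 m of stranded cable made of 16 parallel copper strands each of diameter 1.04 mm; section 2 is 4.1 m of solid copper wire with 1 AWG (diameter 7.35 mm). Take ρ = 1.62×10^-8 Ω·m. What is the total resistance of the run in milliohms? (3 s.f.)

Section 1: A_strand = π(5.2000e-04)² = 8.495e-07 m²; R₁ = ρL/(N·A_s) = (1.62×10^-8)(7.23)/(16×8.495e-07) = 0.008617 Ω
Section 2: A = π(7.35/2 mm)² = π(3.6750e-03 m)² = 4.243e-05 m²
R₂ = (1.62×10^-8)(4.1)/(4.243e-05) = 0.001565 Ω
R = R₁ + R₂ = 10.2 mΩ

10.2 mΩ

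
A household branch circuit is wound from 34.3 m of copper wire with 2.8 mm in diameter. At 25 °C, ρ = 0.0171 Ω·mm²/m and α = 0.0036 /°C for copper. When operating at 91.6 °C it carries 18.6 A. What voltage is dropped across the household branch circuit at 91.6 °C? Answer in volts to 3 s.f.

2.20 V

ρ = 0.0171 Ω·mm²/m = 1.71×10^-8 Ω·m
A = π(d/2)² = π(1.4000e-03 m)² = 6.158e-06 m²
R₍25₎ = ρL/A = (1.71×10^-8)(34.3)/(6.158e-06) = 0.09525 Ω
R₍91.6₎ = R₍25₎(1 + αΔT) = 0.09525 × (1 + 0.0036×66.6) = 0.1181 Ω
V = IR = 18.6 × 0.1181 = 2.20 V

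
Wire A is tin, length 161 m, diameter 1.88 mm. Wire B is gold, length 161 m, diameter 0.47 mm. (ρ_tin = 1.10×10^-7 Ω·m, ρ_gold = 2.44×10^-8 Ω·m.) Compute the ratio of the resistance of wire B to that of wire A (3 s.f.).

3.55

R ∝ ρL/d², so R_B/R_A = (ρ_B/ρ_A) × (d_A/d_B)²
= (2.44×10^-8/1.10×10^-7) × (1.88/0.47)² = 3.55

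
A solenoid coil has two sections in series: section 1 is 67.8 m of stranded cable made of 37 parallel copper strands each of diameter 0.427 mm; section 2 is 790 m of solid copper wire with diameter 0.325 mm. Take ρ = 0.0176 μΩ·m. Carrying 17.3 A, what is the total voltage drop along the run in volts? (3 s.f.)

ρ = 0.0176 μΩ·m = 1.76×10^-8 Ω·m
Section 1: A_strand = π(2.1350e-04)² = 1.432e-07 m²; R₁ = ρL/(N·A_s) = (1.76×10^-8)(67.8)/(37×1.432e-07) = 0.2252 Ω
Section 2: A = π(d/2)² = π(1.6250e-04 m)² = 8.296e-08 m²
R₂ = (1.76×10^-8)(790)/(8.296e-08) = 167.6 Ω
R = R₁ + R₂ = 167.8 Ω
V = IR = 17.3 × 167.8 = 2900 V

2900 V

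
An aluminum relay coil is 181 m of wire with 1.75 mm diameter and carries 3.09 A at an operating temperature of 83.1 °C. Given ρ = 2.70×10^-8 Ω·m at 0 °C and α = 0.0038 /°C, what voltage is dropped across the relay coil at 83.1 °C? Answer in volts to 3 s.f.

A = π(d/2)² = π(8.7500e-04 m)² = 2.405e-06 m²
R₍0₎ = ρL/A = (2.70×10^-8)(181)/(2.405e-06) = 2.032 Ω
R₍83.1₎ = R₍0₎(1 + αΔT) = 2.032 × (1 + 0.0038×83.1) = 2.673 Ω
V = IR = 3.09 × 2.673 = 8.26 V

8.26 V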